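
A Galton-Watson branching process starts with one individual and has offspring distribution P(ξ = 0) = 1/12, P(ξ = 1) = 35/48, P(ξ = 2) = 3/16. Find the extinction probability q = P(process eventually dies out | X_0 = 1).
q = 4/9

The pgf is f(s) = 1/12 + 35/48·s + 3/16·s². The extinction probability q is the smallest fixed point of f in [0, 1]. Setting s = f(s):
  3/16·s² + (35/48 − 1)·s + 1/12 = 0
  3/16·s² − (1/12 + 3/16)·s + 1/12 = 0
which factors as (s − 1)·(3/16·s − 1/12) = 0, giving roots s = 1 and s = (1/12)/(3/16) = 4/9.
Mean offspring μ = 35/48 + 2·3/16 = 53/48 > 1 (supercritical), so q < 1. The extinction probability is the smaller root: q = (1/12)/(3/16) = 4/9.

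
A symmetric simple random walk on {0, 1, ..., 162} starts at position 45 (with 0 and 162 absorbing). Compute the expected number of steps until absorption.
E[τ | X_0 = 45] = 5265

Let v_k = E[τ | X_0 = k]. Boundary: v_0 = v_162 = 0. Recurrence: v_k = 1 + (v_{k-1} + v_{k+1})/2 for 1 ≤ k ≤ 161. The particular solution to v_k − (v_{k-1} + v_{k+1})/2 = 1 is v_k = −k^2. Adding homogeneous solution A + B k and matching boundaries gives v_k = k (162 − k). Substituting k = 45: v_45 = 45 · 117 = 5265.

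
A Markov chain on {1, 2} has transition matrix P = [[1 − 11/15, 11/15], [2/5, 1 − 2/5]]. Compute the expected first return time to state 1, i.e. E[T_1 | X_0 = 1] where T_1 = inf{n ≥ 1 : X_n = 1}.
E[T_1 | X_0 = 1] = 1/π_1 = 17/6

For an irreducible recurrent Markov chain with stationary distribution π, E[T_i | X_0 = i] = 1/π_i (Kac's formula). Here π_1 = (2/5)/(11/15 + 2/5) = (2/5)/(17/15) = 6/17, so E[T_1 | X_0 = 1] = 1/π_1 = (11/15 + 2/5)/(2/5) = (17/15)/(2/5) = 17/6.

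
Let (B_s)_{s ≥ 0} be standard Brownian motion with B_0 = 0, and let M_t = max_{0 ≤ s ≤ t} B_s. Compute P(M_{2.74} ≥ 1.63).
P(M_{2.74} ≥ 1.63) = 2·P(B_{2.74} ≥ 1.63) = 2(1 − Φ(1.63/√2.74)) ≈ 0.3248

By the reflection principle for Brownian motion, P(M_t ≥ a) = 2 · P(B_t ≥ a) for a ≥ 0. Since B_t ~ N(0, t), P(B_t ≥ 1.63) = 1 − Φ(1.63/√t) = 1 − Φ(1.63/√2.74) = 1 − Φ(0.9847). So
  P(M_{2.74} ≥ 1.63) = 2(1 − Φ(0.9847)) ≈ 0.3248.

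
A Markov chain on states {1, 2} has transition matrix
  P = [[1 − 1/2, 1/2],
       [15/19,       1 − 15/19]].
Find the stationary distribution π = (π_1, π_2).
π_1 = 30/49, π_2 = 19/49

Solve πP = π with π_1 + π_2 = 1. From πP = π: π_1 · (1 − 1/2) + π_2 · 15/19 = π_1 ⇒ π_2 · 15/19 = π_1 · 1/2 ⇒ π_2/π_1 = (1/2)/(15/19) = 19/30. Together with π_1 + π_2 = 1:
  π_1 = (15/19)/(1/2 + 15/19) = (15/19)/(49/38) = 30/49,
  π_2 = (1/2)/(1/2 + 15/19) = (1/2)/(49/38) = 19/49.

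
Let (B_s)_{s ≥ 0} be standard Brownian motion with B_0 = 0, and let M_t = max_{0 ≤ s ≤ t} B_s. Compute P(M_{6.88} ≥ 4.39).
P(M_{6.88} ≥ 4.39) = 2·P(B_{6.88} ≥ 4.39) = 2(1 − Φ(4.39/√6.88)) ≈ 0.0942

By the reflection principle for Brownian motion, P(M_t ≥ a) = 2 · P(B_t ≥ a) for a ≥ 0. Since B_t ~ N(0, t), P(B_t ≥ 4.39) = 1 − Φ(4.39/√t) = 1 − Φ(4.39/√6.88) = 1 − Φ(1.6737). So
  P(M_{6.88} ≥ 4.39) = 2(1 − Φ(1.6737)) ≈ 0.0942.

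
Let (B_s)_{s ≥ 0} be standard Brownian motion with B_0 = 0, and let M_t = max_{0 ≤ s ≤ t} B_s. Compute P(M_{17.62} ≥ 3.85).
P(M_{17.62} ≥ 3.85) = 2·P(B_{17.62} ≥ 3.85) = 2(1 − Φ(3.85/√17.62)) ≈ 0.3590

By the reflection principle for Brownian motion, P(M_t ≥ a) = 2 · P(B_t ≥ a) for a ≥ 0. Since B_t ~ N(0, t), P(B_t ≥ 3.85) = 1 − Φ(3.85/√t) = 1 − Φ(3.85/√17.62) = 1 − Φ(0.9172). So
  P(M_{17.62} ≥ 3.85) = 2(1 − Φ(0.9172)) ≈ 0.3590.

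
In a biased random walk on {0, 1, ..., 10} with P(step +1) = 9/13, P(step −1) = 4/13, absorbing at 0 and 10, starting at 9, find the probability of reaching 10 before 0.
P(hit 10 before 0) = (1 − (4/9)^9) / (1 − (4/9)^10) = 696885021/697147165

Let u_k denote P(reach 10 before 0 | start at k). Boundary: u_0 = 0, u_10 = 1. Recurrence: u_k = 9/13·u_{k+1} + 4/13·u_{k-1} for 1 ≤ k ≤ 9. Try u_k = A + B·r^k with r = q/p = (4/13)/(9/13) = 4/9. Substitution satisfies the recurrence; boundary conditions give:
  u_k = (1 − r^k) / (1 − r^N) = (1 − (4/9)^9) / (1 − (4/9)^10) = 696885021/697147165.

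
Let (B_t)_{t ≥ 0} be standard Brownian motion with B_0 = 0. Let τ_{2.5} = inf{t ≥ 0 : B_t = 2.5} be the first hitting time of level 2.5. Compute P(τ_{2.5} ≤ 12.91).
P(τ_{2.5} ≤ 12.91) = 2(1 − Φ(2.5/√12.91)) = 2(1 − Φ(0.6958)) ≈ 0.4866

By the reflection principle for standard BM, P(τ_b ≤ t) = 2 · P(B_t ≥ b). Since B_t ~ N(0, t), P(B_t ≥ 2.5) = 1 − Φ(2.5/√t) = 1 − Φ(2.5/√12.91) = 1 − Φ(0.6958) ≈ 0.24328. Doubling: P(τ_{2.5} ≤ 12.91) ≈ 2 · 0.24328 = 0.48656 ≈ 0.4866.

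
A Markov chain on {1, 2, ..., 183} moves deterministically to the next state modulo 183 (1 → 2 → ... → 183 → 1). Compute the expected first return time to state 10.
E[T_10 | X_0 = 10] = 183

The chain cycles deterministically, so starting at state 10 it returns in exactly 183 steps. Equivalently, the stationary distribution is uniform π_j = 1/183 for every state j, so by Kac's formula E[T_10] = 1/π_10 = 183.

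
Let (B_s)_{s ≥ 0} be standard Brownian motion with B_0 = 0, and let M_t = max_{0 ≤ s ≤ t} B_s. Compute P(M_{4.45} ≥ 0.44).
P(M_{4.45} ≥ 0.44) = 2·P(B_{4.45} ≥ 0.44) = 2(1 − Φ(0.44/√4.45)) ≈ 0.8348

By the reflection principle for Brownian motion, P(M_t ≥ a) = 2 · P(B_t ≥ a) for a ≥ 0. Since B_t ~ N(0, t), P(B_t ≥ 0.44) = 1 − Φ(0.44/√t) = 1 − Φ(0.44/√4.45) = 1 − Φ(0.2086). So
  P(M_{4.45} ≥ 0.44) = 2(1 − Φ(0.2086)) ≈ 0.8348.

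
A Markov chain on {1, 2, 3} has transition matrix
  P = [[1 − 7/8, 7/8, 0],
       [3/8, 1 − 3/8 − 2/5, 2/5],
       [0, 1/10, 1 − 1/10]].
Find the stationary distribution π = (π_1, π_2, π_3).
π = (3/38, 7/38, 14/19)

This is a birth-death chain on three states, which satisfies detailed balance: π_1 · P_{12} = π_2 · P_{21} and π_2 · P_{23} = π_3 · P_{32}.
From π_1 · 7/8 = π_2 · 3/8: π_2/π_1 = (7/8)/(3/8) = 7/3.
From π_2 · 2/5 = π_3 · 1/10: π_3/π_2 = (2/5)/(1/10) = 4.
Take π_1 proportional to 1; then unnormalized π = (1, 7/3, 28/3). Normalize by dividing by the sum 38/3:
  π = (3/38, 7/38, 14/19).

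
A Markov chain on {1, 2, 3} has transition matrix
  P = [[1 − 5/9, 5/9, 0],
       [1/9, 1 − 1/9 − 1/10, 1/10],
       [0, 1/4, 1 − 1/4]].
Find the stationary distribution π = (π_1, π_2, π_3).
π = (1/8, 5/8, 1/4)

This is a birth-death chain on three states, which satisfies detailed balance: π_1 · P_{12} = π_2 · P_{21} and π_2 · P_{23} = π_3 · P_{32}.
From π_1 · 5/9 = π_2 · 1/9: π_2/π_1 = (5/9)/(1/9) = 5.
From π_2 · 1/10 = π_3 · 1/4: π_3/π_2 = (1/10)/(1/4) = 2/5.
Take π_1 proportional to 1; then unnormalized π = (1, 5, 2). Normalize by dividing by the sum 8:
  π = (1/8, 5/8, 1/4).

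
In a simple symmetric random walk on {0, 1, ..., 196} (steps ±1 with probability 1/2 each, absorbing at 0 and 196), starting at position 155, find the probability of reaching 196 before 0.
P(hit 196 before 0) = 155/196

Let u_k = P(hit 196 before 0 | start at k). Then u_0 = 0, u_196 = 1, and u_k = u_{k-1}/2 + u_{k+1}/2 for 1 ≤ k ≤ 195. This harmonic recurrence is solved by u_k = k/196, giving u_155 = 155/196.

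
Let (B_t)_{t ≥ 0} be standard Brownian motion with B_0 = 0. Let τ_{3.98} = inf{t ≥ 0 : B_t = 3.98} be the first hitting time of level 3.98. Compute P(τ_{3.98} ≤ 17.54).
P(τ_{3.98} ≤ 17.54) = 2(1 − Φ(3.98/√17.54)) = 2(1 − Φ(0.9503)) ≈ 0.3420

By the reflection principle for standard BM, P(τ_b ≤ t) = 2 · P(B_t ≥ b). Since B_t ~ N(0, t), P(B_t ≥ 3.98) = 1 − Φ(3.98/√t) = 1 − Φ(3.98/√17.54) = 1 − Φ(0.9503) ≈ 0.17098. Doubling: P(τ_{3.98} ≤ 17.54) ≈ 2 · 0.17098 = 0.34196 ≈ 0.3420.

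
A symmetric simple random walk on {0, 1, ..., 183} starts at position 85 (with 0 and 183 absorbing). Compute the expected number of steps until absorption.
E[τ | X_0 = 85] = 8330

Let v_k = E[τ | X_0 = k]. Boundary: v_0 = v_183 = 0. Recurrence: v_k = 1 + (v_{k-1} + v_{k+1})/2 for 1 ≤ k ≤ 182. The particular solution to v_k − (v_{k-1} + v_{k+1})/2 = 1 is v_k = −k^2. Adding homogeneous solution A + B k and matching boundaries gives v_k = k (183 − k). Substituting k = 85: v_85 = 85 · 98 = 8330.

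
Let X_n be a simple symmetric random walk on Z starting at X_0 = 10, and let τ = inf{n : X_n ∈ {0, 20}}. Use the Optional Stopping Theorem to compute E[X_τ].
E[X_τ] = 10

X_n is a martingale and τ is a bounded-mean stopping time (indeed τ is finite a.s. with bounded expectation since the walk is in a bounded region). By the OST, E[X_τ] = E[X_0] = 10. Equivalently: E[X_τ] = 20 · P(hit 20 first) + 0 · P(hit 0 first) = 20 · (10/20) = 10.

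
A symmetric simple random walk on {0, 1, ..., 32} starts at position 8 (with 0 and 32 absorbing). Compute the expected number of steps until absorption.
E[τ | X_0 = 8] = 192

Let v_k = E[τ | X_0 = k]. Boundary: v_0 = v_32 = 0. Recurrence: v_k = 1 + (v_{k-1} + v_{k+1})/2 for 1 ≤ k ≤ 31. The particular solution to v_k − (v_{k-1} + v_{k+1})/2 = 1 is v_k = −k^2. Adding homogeneous solution A + B k and matching boundaries gives v_k = k (32 − k). Substituting k = 8: v_8 = 8 · 24 = 192.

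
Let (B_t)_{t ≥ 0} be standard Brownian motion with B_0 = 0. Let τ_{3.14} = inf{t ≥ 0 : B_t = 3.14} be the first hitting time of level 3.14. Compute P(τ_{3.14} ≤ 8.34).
P(τ_{3.14} ≤ 8.34) = 2(1 − Φ(3.14/√8.34)) = 2(1 − Φ(1.0873)) ≈ 0.2769

By the reflection principle for standard BM, P(τ_b ≤ t) = 2 · P(B_t ≥ b). Since B_t ~ N(0, t), P(B_t ≥ 3.14) = 1 − Φ(3.14/√t) = 1 − Φ(3.14/√8.34) = 1 − Φ(1.0873) ≈ 0.13845. Doubling: P(τ_{3.14} ≤ 8.34) ≈ 2 · 0.13845 = 0.27690 ≈ 0.2769.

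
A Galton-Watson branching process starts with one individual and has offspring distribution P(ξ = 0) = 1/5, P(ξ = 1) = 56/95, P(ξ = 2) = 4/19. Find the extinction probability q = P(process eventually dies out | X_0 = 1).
q = 19/20

The pgf is f(s) = 1/5 + 56/95·s + 4/19·s². The extinction probability q is the smallest fixed point of f in [0, 1]. Setting s = f(s):
  4/19·s² + (56/95 − 1)·s + 1/5 = 0
  4/19·s² − (1/5 + 4/19)·s + 1/5 = 0
which factors as (s − 1)·(4/19·s − 1/5) = 0, giving roots s = 1 and s = (1/5)/(4/19) = 19/20.
Mean offspring μ = 56/95 + 2·4/19 = 96/95 > 1 (supercritical), so q < 1. The extinction probability is the smaller root: q = (1/5)/(4/19) = 19/20.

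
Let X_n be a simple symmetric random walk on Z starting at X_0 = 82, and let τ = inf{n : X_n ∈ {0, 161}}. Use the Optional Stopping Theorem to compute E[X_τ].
E[X_τ] = 82

X_n is a martingale and τ is a bounded-mean stopping time (indeed τ is finite a.s. with bounded expectation since the walk is in a bounded region). By the OST, E[X_τ] = E[X_0] = 82. Equivalently: E[X_τ] = 161 · P(hit 161 first) + 0 · P(hit 0 first) = 161 · (82/161) = 82.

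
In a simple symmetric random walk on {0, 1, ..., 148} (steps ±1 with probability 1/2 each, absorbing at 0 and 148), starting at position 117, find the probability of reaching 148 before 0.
P(hit 148 before 0) = 117/148

Let u_k = P(hit 148 before 0 | start at k). Then u_0 = 0, u_148 = 1, and u_k = u_{k-1}/2 + u_{k+1}/2 for 1 ≤ k ≤ 147. This harmonic recurrence is solved by u_k = k/148, giving u_117 = 117/148.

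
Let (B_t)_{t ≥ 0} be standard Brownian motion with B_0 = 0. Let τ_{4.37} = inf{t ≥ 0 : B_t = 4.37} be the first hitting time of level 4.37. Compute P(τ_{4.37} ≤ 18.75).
P(τ_{4.37} ≤ 18.75) = 2(1 − Φ(4.37/√18.75)) = 2(1 − Φ(1.0092)) ≈ 0.3129

By the reflection principle for standard BM, P(τ_b ≤ t) = 2 · P(B_t ≥ b). Since B_t ~ N(0, t), P(B_t ≥ 4.37) = 1 − Φ(4.37/√t) = 1 − Φ(4.37/√18.75) = 1 − Φ(1.0092) ≈ 0.15644. Doubling: P(τ_{4.37} ≤ 18.75) ≈ 2 · 0.15644 = 0.31288 ≈ 0.3129.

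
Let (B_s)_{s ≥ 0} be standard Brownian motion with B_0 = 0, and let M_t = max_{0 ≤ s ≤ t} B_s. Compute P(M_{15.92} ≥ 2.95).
P(M_{15.92} ≥ 2.95) = 2·P(B_{15.92} ≥ 2.95) = 2(1 − Φ(2.95/√15.92)) ≈ 0.4597

By the reflection principle for Brownian motion, P(M_t ≥ a) = 2 · P(B_t ≥ a) for a ≥ 0. Since B_t ~ N(0, t), P(B_t ≥ 2.95) = 1 − Φ(2.95/√t) = 1 − Φ(2.95/√15.92) = 1 − Φ(0.7394). So
  P(M_{15.92} ≥ 2.95) = 2(1 − Φ(0.7394)) ≈ 0.4597.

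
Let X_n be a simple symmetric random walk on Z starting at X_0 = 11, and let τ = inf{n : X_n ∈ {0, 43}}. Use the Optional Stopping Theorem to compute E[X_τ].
E[X_τ] = 11

X_n is a martingale and τ is a bounded-mean stopping time (indeed τ is finite a.s. with bounded expectation since the walk is in a bounded region). By the OST, E[X_τ] = E[X_0] = 11. Equivalently: E[X_τ] = 43 · P(hit 43 first) + 0 · P(hit 0 first) = 43 · (11/43) = 11.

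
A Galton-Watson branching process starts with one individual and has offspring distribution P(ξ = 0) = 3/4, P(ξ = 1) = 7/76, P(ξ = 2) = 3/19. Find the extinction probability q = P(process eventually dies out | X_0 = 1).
q = 1

Mean offspring μ = 0·3/4 + 1·7/76 + 2·3/19 = 31/76 ≤ 1. For μ ≤ 1 with offspring not concentrated at 1, the Galton-Watson process goes extinct almost surely, so q = 1.
(Algebraic check: The pgf is f(s) = 3/4 + 7/76·s + 3/19·s². The extinction probability q is the smallest fixed point of f in [0, 1]. Setting s = f(s):
  3/19·s² + (7/76 − 1)·s + 3/4 = 0
  3/19·s² − (3/4 + 3/19)·s + 3/4 = 0
which factors as (s − 1)·(3/19·s − 3/4) = 0, giving roots s = 1 and s = (3/4)/(3/19) = 19/4. Since 19/4 ≥ 1, the smallest root in [0, 1] is s = 1.)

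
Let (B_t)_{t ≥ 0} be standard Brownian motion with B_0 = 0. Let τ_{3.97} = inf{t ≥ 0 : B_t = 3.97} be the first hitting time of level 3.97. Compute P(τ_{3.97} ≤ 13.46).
P(τ_{3.97} ≤ 13.46) = 2(1 − Φ(3.97/√13.46)) = 2(1 − Φ(1.0821)) ≈ 0.2792

By the reflection principle for standard BM, P(τ_b ≤ t) = 2 · P(B_t ≥ b). Since B_t ~ N(0, t), P(B_t ≥ 3.97) = 1 − Φ(3.97/√t) = 1 − Φ(3.97/√13.46) = 1 − Φ(1.0821) ≈ 0.13960. Doubling: P(τ_{3.97} ≤ 13.46) ≈ 2 · 0.13960 = 0.27920 ≈ 0.2792.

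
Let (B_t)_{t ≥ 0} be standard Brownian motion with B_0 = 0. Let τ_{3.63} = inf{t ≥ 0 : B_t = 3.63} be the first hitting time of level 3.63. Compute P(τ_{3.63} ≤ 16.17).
P(τ_{3.63} ≤ 16.17) = 2(1 − Φ(3.63/√16.17)) = 2(1 − Φ(0.9027)) ≈ 0.3667

By the reflection principle for standard BM, P(τ_b ≤ t) = 2 · P(B_t ≥ b). Since B_t ~ N(0, t), P(B_t ≥ 3.63) = 1 − Φ(3.63/√t) = 1 − Φ(3.63/√16.17) = 1 − Φ(0.9027) ≈ 0.18334. Doubling: P(τ_{3.63} ≤ 16.17) ≈ 2 · 0.18334 = 0.36668 ≈ 0.3667.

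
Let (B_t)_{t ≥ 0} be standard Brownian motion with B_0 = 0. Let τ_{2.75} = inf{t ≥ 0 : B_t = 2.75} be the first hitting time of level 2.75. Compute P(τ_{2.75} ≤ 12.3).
P(τ_{2.75} ≤ 12.3) = 2(1 − Φ(2.75/√12.3)) = 2(1 − Φ(0.7841)) ≈ 0.4330

By the reflection principle for standard BM, P(τ_b ≤ t) = 2 · P(B_t ≥ b). Since B_t ~ N(0, t), P(B_t ≥ 2.75) = 1 − Φ(2.75/√t) = 1 − Φ(2.75/√12.3) = 1 − Φ(0.7841) ≈ 0.21649. Doubling: P(τ_{2.75} ≤ 12.3) ≈ 2 · 0.21649 = 0.43298 ≈ 0.4330.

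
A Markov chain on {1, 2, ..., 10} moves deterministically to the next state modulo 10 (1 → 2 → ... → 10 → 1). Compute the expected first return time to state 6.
E[T_6 | X_0 = 6] = 10

The chain cycles deterministically, so starting at state 6 it returns in exactly 10 steps. Equivalently, the stationary distribution is uniform π_j = 1/10 for every state j, so by Kac's formula E[T_6] = 1/π_6 = 10.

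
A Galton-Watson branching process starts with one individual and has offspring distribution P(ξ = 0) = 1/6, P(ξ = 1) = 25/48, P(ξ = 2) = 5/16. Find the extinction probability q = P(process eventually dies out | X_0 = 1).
q = 8/15

The pgf is f(s) = 1/6 + 25/48·s + 5/16·s². The extinction probability q is the smallest fixed point of f in [0, 1]. Setting s = f(s):
  5/16·s² + (25/48 − 1)·s + 1/6 = 0
  5/16·s² − (1/6 + 5/16)·s + 1/6 = 0
which factors as (s − 1)·(5/16·s − 1/6) = 0, giving roots s = 1 and s = (1/6)/(5/16) = 8/15.
Mean offspring μ = 25/48 + 2·5/16 = 55/48 > 1 (supercritical), so q < 1. The extinction probability is the smaller root: q = (1/6)/(5/16) = 8/15.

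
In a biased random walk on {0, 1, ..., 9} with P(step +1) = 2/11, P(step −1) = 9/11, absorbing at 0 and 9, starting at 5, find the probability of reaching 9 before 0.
P(hit 9 before 0) = (1 − (9/2)^5) / (1 − (9/2)^9) = 134896/55345711

Let u_k denote P(reach 9 before 0 | start at k). Boundary: u_0 = 0, u_9 = 1. Recurrence: u_k = 2/11·u_{k+1} + 9/11·u_{k-1} for 1 ≤ k ≤ 8. Try u_k = A + B·r^k with r = q/p = (9/11)/(2/11) = 9/2. Substitution satisfies the recurrence; boundary conditions give:
  u_k = (1 − r^k) / (1 − r^N) = (1 − (9/2)^5) / (1 − (9/2)^9) = 134896/55345711.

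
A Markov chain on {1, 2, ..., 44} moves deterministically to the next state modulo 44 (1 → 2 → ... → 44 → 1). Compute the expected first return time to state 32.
E[T_32 | X_0 = 32] = 44

The chain cycles deterministically, so starting at state 32 it returns in exactly 44 steps. Equivalently, the stationary distribution is uniform π_j = 1/44 for every state j, so by Kac's formula E[T_32] = 1/π_32 = 44.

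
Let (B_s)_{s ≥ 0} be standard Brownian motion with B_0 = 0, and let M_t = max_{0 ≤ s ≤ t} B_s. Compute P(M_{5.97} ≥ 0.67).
P(M_{5.97} ≥ 0.67) = 2·P(B_{5.97} ≥ 0.67) = 2(1 − Φ(0.67/√5.97)) ≈ 0.7839

By the reflection principle for Brownian motion, P(M_t ≥ a) = 2 · P(B_t ≥ a) for a ≥ 0. Since B_t ~ N(0, t), P(B_t ≥ 0.67) = 1 − Φ(0.67/√t) = 1 − Φ(0.67/√5.97) = 1 − Φ(0.2742). So
  P(M_{5.97} ≥ 0.67) = 2(1 − Φ(0.2742)) ≈ 0.7839.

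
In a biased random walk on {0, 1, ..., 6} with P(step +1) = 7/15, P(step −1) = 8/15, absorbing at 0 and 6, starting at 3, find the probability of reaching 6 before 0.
P(hit 6 before 0) = (1 − (8/7)^3) / (1 − (8/7)^6) = 343/855

Let u_k denote P(reach 6 before 0 | start at k). Boundary: u_0 = 0, u_6 = 1. Recurrence: u_k = 7/15·u_{k+1} + 8/15·u_{k-1} for 1 ≤ k ≤ 5. Try u_k = A + B·r^k with r = q/p = (8/15)/(7/15) = 8/7. Substitution satisfies the recurrence; boundary conditions give:
  u_k = (1 − r^k) / (1 − r^N) = (1 − (8/7)^3) / (1 − (8/7)^6) = 343/855.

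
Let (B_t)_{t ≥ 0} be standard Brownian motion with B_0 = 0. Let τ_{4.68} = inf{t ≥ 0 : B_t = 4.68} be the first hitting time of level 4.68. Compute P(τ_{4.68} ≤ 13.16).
P(τ_{4.68} ≤ 13.16) = 2(1 − Φ(4.68/√13.16)) = 2(1 − Φ(1.2901)) ≈ 0.1970

By the reflection principle for standard BM, P(τ_b ≤ t) = 2 · P(B_t ≥ b). Since B_t ~ N(0, t), P(B_t ≥ 4.68) = 1 − Φ(4.68/√t) = 1 − Φ(4.68/√13.16) = 1 − Φ(1.2901) ≈ 0.09851. Doubling: P(τ_{4.68} ≤ 13.16) ≈ 2 · 0.09851 = 0.19702 ≈ 0.1970.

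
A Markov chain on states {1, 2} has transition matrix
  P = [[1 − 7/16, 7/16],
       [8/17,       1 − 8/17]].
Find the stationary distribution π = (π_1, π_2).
π_1 = 128/247, π_2 = 119/247

Solve πP = π with π_1 + π_2 = 1. From πP = π: π_1 · (1 − 7/16) + π_2 · 8/17 = π_1 ⇒ π_2 · 8/17 = π_1 · 7/16 ⇒ π_2/π_1 = (7/16)/(8/17) = 119/128. Together with π_1 + π_2 = 1:
  π_1 = (8/17)/(7/16 + 8/17) = (8/17)/(247/272) = 128/247,
  π_2 = (7/16)/(7/16 + 8/17) = (7/16)/(247/272) = 119/247.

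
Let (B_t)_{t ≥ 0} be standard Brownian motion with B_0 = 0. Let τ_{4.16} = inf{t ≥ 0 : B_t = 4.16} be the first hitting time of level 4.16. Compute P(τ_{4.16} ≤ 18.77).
P(τ_{4.16} ≤ 18.77) = 2(1 − Φ(4.16/√18.77)) = 2(1 − Φ(0.9602)) ≈ 0.3370

By the reflection principle for standard BM, P(τ_b ≤ t) = 2 · P(B_t ≥ b). Since B_t ~ N(0, t), P(B_t ≥ 4.16) = 1 − Φ(4.16/√t) = 1 − Φ(4.16/√18.77) = 1 − Φ(0.9602) ≈ 0.16848. Doubling: P(τ_{4.16} ≤ 18.77) ≈ 2 · 0.16848 = 0.33696 ≈ 0.3370.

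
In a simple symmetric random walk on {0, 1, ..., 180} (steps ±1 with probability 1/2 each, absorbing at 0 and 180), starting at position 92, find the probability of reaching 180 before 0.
P(hit 180 before 0) = 92/180 = 23/45

Let u_k = P(hit 180 before 0 | start at k). Then u_0 = 0, u_180 = 1, and u_k = u_{k-1}/2 + u_{k+1}/2 for 1 ≤ k ≤ 179. This harmonic recurrence is solved by u_k = k/180, giving u_92 = 92/180 = 23/45.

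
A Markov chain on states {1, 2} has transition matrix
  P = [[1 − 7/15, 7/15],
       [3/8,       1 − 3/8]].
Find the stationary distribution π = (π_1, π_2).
π_1 = 45/101, π_2 = 56/101

Solve πP = π with π_1 + π_2 = 1. From πP = π: π_1 · (1 − 7/15) + π_2 · 3/8 = π_1 ⇒ π_2 · 3/8 = π_1 · 7/15 ⇒ π_2/π_1 = (7/15)/(3/8) = 56/45. Together with π_1 + π_2 = 1:
  π_1 = (3/8)/(7/15 + 3/8) = (3/8)/(101/120) = 45/101,
  π_2 = (7/15)/(7/15 + 3/8) = (7/15)/(101/120) = 56/101.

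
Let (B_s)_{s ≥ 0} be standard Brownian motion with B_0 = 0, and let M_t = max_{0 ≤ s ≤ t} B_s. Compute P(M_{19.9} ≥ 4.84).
P(M_{19.9} ≥ 4.84) = 2·P(B_{19.9} ≥ 4.84) = 2(1 − Φ(4.84/√19.9)) ≈ 0.2779

By the reflection principle for Brownian motion, P(M_t ≥ a) = 2 · P(B_t ≥ a) for a ≥ 0. Since B_t ~ N(0, t), P(B_t ≥ 4.84) = 1 − Φ(4.84/√t) = 1 − Φ(4.84/√19.9) = 1 − Φ(1.0850). So
  P(M_{19.9} ≥ 4.84) = 2(1 − Φ(1.0850)) ≈ 0.2779.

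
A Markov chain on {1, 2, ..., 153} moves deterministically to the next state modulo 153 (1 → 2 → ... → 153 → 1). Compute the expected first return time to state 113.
E[T_113 | X_0 = 113] = 153

The chain cycles deterministically, so starting at state 113 it returns in exactly 153 steps. Equivalently, the stationary distribution is uniform π_j = 1/153 for every state j, so by Kac's formula E[T_113] = 1/π_113 = 153.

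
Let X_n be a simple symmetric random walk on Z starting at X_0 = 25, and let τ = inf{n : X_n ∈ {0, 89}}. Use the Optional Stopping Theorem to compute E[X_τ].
E[X_τ] = 25

X_n is a martingale and τ is a bounded-mean stopping time (indeed τ is finite a.s. with bounded expectation since the walk is in a bounded region). By the OST, E[X_τ] = E[X_0] = 25. Equivalently: E[X_τ] = 89 · P(hit 89 first) + 0 · P(hit 0 first) = 89 · (25/89) = 25.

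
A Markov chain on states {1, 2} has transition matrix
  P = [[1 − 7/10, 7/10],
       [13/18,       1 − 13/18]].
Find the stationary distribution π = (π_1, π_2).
π_1 = 65/128, π_2 = 63/128

Solve πP = π with π_1 + π_2 = 1. From πP = π: π_1 · (1 − 7/10) + π_2 · 13/18 = π_1 ⇒ π_2 · 13/18 = π_1 · 7/10 ⇒ π_2/π_1 = (7/10)/(13/18) = 63/65. Together with π_1 + π_2 = 1:
  π_1 = (13/18)/(7/10 + 13/18) = (13/18)/(64/45) = 65/128,
  π_2 = (7/10)/(7/10 + 13/18) = (7/10)/(64/45) = 63/128.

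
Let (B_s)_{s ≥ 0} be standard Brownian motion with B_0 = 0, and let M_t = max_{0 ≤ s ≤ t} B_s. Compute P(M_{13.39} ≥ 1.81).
P(M_{13.39} ≥ 1.81) = 2·P(B_{13.39} ≥ 1.81) = 2(1 − Φ(1.81/√13.39)) ≈ 0.6209

By the reflection principle for Brownian motion, P(M_t ≥ a) = 2 · P(B_t ≥ a) for a ≥ 0. Since B_t ~ N(0, t), P(B_t ≥ 1.81) = 1 − Φ(1.81/√t) = 1 − Φ(1.81/√13.39) = 1 − Φ(0.4946). So
  P(M_{13.39} ≥ 1.81) = 2(1 − Φ(0.4946)) ≈ 0.6209.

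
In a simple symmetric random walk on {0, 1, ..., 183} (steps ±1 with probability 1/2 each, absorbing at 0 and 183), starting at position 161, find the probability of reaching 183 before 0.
P(hit 183 before 0) = 161/183

Let u_k = P(hit 183 before 0 | start at k). Then u_0 = 0, u_183 = 1, and u_k = u_{k-1}/2 + u_{k+1}/2 for 1 ≤ k ≤ 182. This harmonic recurrence is solved by u_k = k/183, giving u_161 = 161/183.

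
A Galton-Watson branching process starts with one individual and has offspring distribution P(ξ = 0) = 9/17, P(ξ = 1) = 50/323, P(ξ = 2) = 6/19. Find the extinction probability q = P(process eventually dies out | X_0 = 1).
q = 1

Mean offspring μ = 0·9/17 + 1·50/323 + 2·6/19 = 254/323 ≤ 1. For μ ≤ 1 with offspring not concentrated at 1, the Galton-Watson process goes extinct almost surely, so q = 1.
(Algebraic check: The pgf is f(s) = 9/17 + 50/323·s + 6/19·s². The extinction probability q is the smallest fixed point of f in [0, 1]. Setting s = f(s):
  6/19·s² + (50/323 − 1)·s + 9/17 = 0
  6/19·s² − (9/17 + 6/19)·s + 9/17 = 0
which factors as (s − 1)·(6/19·s − 9/17) = 0, giving roots s = 1 and s = (9/17)/(6/19) = 57/34. Since 57/34 ≥ 1, the smallest root in [0, 1] is s = 1.)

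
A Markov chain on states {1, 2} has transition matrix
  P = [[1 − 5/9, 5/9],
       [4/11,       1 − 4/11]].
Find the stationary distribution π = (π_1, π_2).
π_1 = 36/91, π_2 = 55/91

Solve πP = π with π_1 + π_2 = 1. From πP = π: π_1 · (1 − 5/9) + π_2 · 4/11 = π_1 ⇒ π_2 · 4/11 = π_1 · 5/9 ⇒ π_2/π_1 = (5/9)/(4/11) = 55/36. Together with π_1 + π_2 = 1:
  π_1 = (4/11)/(5/9 + 4/11) = (4/11)/(91/99) = 36/91,
  π_2 = (5/9)/(5/9 + 4/11) = (5/9)/(91/99) = 55/91.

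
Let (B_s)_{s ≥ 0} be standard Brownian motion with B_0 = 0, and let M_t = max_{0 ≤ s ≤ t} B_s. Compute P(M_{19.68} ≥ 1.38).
P(M_{19.68} ≥ 1.38) = 2·P(B_{19.68} ≥ 1.38) = 2(1 − Φ(1.38/√19.68)) ≈ 0.7557

By the reflection principle for Brownian motion, P(M_t ≥ a) = 2 · P(B_t ≥ a) for a ≥ 0. Since B_t ~ N(0, t), P(B_t ≥ 1.38) = 1 − Φ(1.38/√t) = 1 − Φ(1.38/√19.68) = 1 − Φ(0.3111). So
  P(M_{19.68} ≥ 1.38) = 2(1 − Φ(0.3111)) ≈ 0.7557.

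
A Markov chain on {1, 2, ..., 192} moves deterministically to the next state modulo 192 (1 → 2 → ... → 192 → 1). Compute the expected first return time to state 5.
E[T_5 | X_0 = 5] = 192

The chain cycles deterministically, so starting at state 5 it returns in exactly 192 steps. Equivalently, the stationary distribution is uniform π_j = 1/192 for every state j, so by Kac's formula E[T_5] = 1/π_5 = 192.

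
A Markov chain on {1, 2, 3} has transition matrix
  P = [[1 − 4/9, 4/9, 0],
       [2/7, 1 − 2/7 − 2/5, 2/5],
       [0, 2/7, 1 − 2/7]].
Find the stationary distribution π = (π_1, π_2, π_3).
π = (15/71, 70/213, 98/213)

This is a birth-death chain on three states, which satisfies detailed balance: π_1 · P_{12} = π_2 · P_{21} and π_2 · P_{23} = π_3 · P_{32}.
From π_1 · 4/9 = π_2 · 2/7: π_2/π_1 = (4/9)/(2/7) = 14/9.
From π_2 · 2/5 = π_3 · 2/7: π_3/π_2 = (2/5)/(2/7) = 7/5.
Take π_1 proportional to 1; then unnormalized π = (1, 14/9, 98/45). Normalize by dividing by the sum 71/15:
  π = (15/71, 70/213, 98/213).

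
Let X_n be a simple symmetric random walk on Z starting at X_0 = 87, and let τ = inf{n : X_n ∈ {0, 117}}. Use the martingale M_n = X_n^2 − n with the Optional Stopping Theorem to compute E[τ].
E[τ] = 2610

M_n = X_n^2 − n is a martingale (since E[X_{n+1}^2 | F_n] = X_n^2 + 1). By OST (τ has finite mean in a bounded region), E[M_τ] = E[M_0] = X_0^2 − 0 = 87^2 = 7569. Also E[M_τ] = E[X_τ^2] − E[τ]. The walk exits at 0 or 117, with P(hit 117 first) = 87/117, so E[X_τ^2] = 117^2 · 87/117 + 0 = 10179. Thus E[τ] = E[X_τ^2] − E[M_τ] = 10179 − 7569 = 2610 = 87(117 − 87) = 2610.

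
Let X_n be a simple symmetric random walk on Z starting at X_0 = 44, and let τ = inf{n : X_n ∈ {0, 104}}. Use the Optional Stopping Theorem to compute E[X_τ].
E[X_τ] = 44

X_n is a martingale and τ is a bounded-mean stopping time (indeed τ is finite a.s. with bounded expectation since the walk is in a bounded region). By the OST, E[X_τ] = E[X_0] = 44. Equivalently: E[X_τ] = 104 · P(hit 104 first) + 0 · P(hit 0 first) = 104 · (44/104) = 44.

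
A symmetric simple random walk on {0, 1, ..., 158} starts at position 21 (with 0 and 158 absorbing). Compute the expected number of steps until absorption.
E[τ | X_0 = 21] = 2877

Let v_k = E[τ | X_0 = k]. Boundary: v_0 = v_158 = 0. Recurrence: v_k = 1 + (v_{k-1} + v_{k+1})/2 for 1 ≤ k ≤ 157. The particular solution to v_k − (v_{k-1} + v_{k+1})/2 = 1 is v_k = −k^2. Adding homogeneous solution A + B k and matching boundaries gives v_k = k (158 − k). Substituting k = 21: v_21 = 21 · 137 = 2877.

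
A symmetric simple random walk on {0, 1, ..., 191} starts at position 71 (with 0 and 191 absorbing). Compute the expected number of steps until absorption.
E[τ | X_0 = 71] = 8520

Let v_k = E[τ | X_0 = k]. Boundary: v_0 = v_191 = 0. Recurrence: v_k = 1 + (v_{k-1} + v_{k+1})/2 for 1 ≤ k ≤ 190. The particular solution to v_k − (v_{k-1} + v_{k+1})/2 = 1 is v_k = −k^2. Adding homogeneous solution A + B k and matching boundaries gives v_k = k (191 − k). Substituting k = 71: v_71 = 71 · 120 = 8520.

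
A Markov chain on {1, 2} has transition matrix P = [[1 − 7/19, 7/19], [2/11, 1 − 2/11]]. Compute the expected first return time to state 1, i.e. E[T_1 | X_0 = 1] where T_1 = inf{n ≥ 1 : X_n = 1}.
E[T_1 | X_0 = 1] = 1/π_1 = 115/38

For an irreducible recurrent Markov chain with stationary distribution π, E[T_i | X_0 = i] = 1/π_i (Kac's formula). Here π_1 = (2/11)/(7/19 + 2/11) = (2/11)/(115/209) = 38/115, so E[T_1 | X_0 = 1] = 1/π_1 = (7/19 + 2/11)/(2/11) = (115/209)/(2/11) = 115/38.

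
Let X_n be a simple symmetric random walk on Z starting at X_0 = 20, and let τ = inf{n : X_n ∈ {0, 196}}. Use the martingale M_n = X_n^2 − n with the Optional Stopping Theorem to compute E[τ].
E[τ] = 3520

M_n = X_n^2 − n is a martingale (since E[X_{n+1}^2 | F_n] = X_n^2 + 1). By OST (τ has finite mean in a bounded region), E[M_τ] = E[M_0] = X_0^2 − 0 = 20^2 = 400. Also E[M_τ] = E[X_τ^2] − E[τ]. The walk exits at 0 or 196, with P(hit 196 first) = 20/196, so E[X_τ^2] = 196^2 · 20/196 + 0 = 3920. Thus E[τ] = E[X_τ^2] − E[M_τ] = 3920 − 400 = 3520 = 20(196 − 20) = 3520.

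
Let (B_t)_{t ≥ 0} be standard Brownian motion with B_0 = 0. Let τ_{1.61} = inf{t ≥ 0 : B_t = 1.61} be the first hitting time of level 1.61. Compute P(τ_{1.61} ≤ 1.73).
P(τ_{1.61} ≤ 1.73) = 2(1 − Φ(1.61/√1.73)) = 2(1 − Φ(1.2241)) ≈ 0.2209

By the reflection principle for standard BM, P(τ_b ≤ t) = 2 · P(B_t ≥ b). Since B_t ~ N(0, t), P(B_t ≥ 1.61) = 1 − Φ(1.61/√t) = 1 − Φ(1.61/√1.73) = 1 − Φ(1.2241) ≈ 0.11046. Doubling: P(τ_{1.61} ≤ 1.73) ≈ 2 · 0.11046 = 0.22092 ≈ 0.2209.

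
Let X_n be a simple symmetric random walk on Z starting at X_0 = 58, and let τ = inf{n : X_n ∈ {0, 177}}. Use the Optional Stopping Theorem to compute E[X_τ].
E[X_τ] = 58

X_n is a martingale and τ is a bounded-mean stopping time (indeed τ is finite a.s. with bounded expectation since the walk is in a bounded region). By the OST, E[X_τ] = E[X_0] = 58. Equivalently: E[X_τ] = 177 · P(hit 177 first) + 0 · P(hit 0 first) = 177 · (58/177) = 58.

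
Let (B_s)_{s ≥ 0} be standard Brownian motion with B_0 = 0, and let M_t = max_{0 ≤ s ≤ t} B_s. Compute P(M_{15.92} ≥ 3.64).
P(M_{15.92} ≥ 3.64) = 2·P(B_{15.92} ≥ 3.64) = 2(1 − Φ(3.64/√15.92)) ≈ 0.3616

By the reflection principle for Brownian motion, P(M_t ≥ a) = 2 · P(B_t ≥ a) for a ≥ 0. Since B_t ~ N(0, t), P(B_t ≥ 3.64) = 1 − Φ(3.64/√t) = 1 − Φ(3.64/√15.92) = 1 − Φ(0.9123). So
  P(M_{15.92} ≥ 3.64) = 2(1 − Φ(0.9123)) ≈ 0.3616.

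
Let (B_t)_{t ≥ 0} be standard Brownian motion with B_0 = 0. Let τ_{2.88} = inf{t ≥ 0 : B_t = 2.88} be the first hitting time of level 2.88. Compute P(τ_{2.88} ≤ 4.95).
P(τ_{2.88} ≤ 4.95) = 2(1 − Φ(2.88/√4.95)) = 2(1 − Φ(1.2945)) ≈ 0.1955

By the reflection principle for standard BM, P(τ_b ≤ t) = 2 · P(B_t ≥ b). Since B_t ~ N(0, t), P(B_t ≥ 2.88) = 1 − Φ(2.88/√t) = 1 − Φ(2.88/√4.95) = 1 − Φ(1.2945) ≈ 0.09775. Doubling: P(τ_{2.88} ≤ 4.95) ≈ 2 · 0.09775 = 0.19550 ≈ 0.1955.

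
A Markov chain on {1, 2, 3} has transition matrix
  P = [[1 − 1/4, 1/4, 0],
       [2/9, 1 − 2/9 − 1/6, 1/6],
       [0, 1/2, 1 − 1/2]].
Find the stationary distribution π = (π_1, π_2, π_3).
π = (2/5, 9/20, 3/20)

This is a birth-death chain on three states, which satisfies detailed balance: π_1 · P_{12} = π_2 · P_{21} and π_2 · P_{23} = π_3 · P_{32}.
From π_1 · 1/4 = π_2 · 2/9: π_2/π_1 = (1/4)/(2/9) = 9/8.
From π_2 · 1/6 = π_3 · 1/2: π_3/π_2 = (1/6)/(1/2) = 1/3.
Take π_1 proportional to 1; then unnormalized π = (1, 9/8, 3/8). Normalize by dividing by the sum 5/2:
  π = (2/5, 9/20, 3/20).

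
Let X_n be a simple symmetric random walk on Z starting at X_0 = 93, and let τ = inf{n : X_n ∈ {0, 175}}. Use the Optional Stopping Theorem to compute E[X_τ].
E[X_τ] = 93

X_n is a martingale and τ is a bounded-mean stopping time (indeed τ is finite a.s. with bounded expectation since the walk is in a bounded region). By the OST, E[X_τ] = E[X_0] = 93. Equivalently: E[X_τ] = 175 · P(hit 175 first) + 0 · P(hit 0 first) = 175 · (93/175) = 93.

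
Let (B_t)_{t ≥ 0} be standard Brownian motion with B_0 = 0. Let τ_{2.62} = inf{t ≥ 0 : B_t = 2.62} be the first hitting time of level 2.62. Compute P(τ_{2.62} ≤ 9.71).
P(τ_{2.62} ≤ 9.71) = 2(1 − Φ(2.62/√9.71)) = 2(1 − Φ(0.8408)) ≈ 0.4005

By the reflection principle for standard BM, P(τ_b ≤ t) = 2 · P(B_t ≥ b). Since B_t ~ N(0, t), P(B_t ≥ 2.62) = 1 − Φ(2.62/√t) = 1 − Φ(2.62/√9.71) = 1 − Φ(0.8408) ≈ 0.20023. Doubling: P(τ_{2.62} ≤ 9.71) ≈ 2 · 0.20023 = 0.40046 ≈ 0.4005.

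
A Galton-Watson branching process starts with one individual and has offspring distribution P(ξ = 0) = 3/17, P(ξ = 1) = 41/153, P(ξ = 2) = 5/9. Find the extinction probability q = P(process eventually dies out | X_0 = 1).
q = 27/85

The pgf is f(s) = 3/17 + 41/153·s + 5/9·s². The extinction probability q is the smallest fixed point of f in [0, 1]. Setting s = f(s):
  5/9·s² + (41/153 − 1)·s + 3/17 = 0
  5/9·s² − (3/17 + 5/9)·s + 3/17 = 0
which factors as (s − 1)·(5/9·s − 3/17) = 0, giving roots s = 1 and s = (3/17)/(5/9) = 27/85.
Mean offspring μ = 41/153 + 2·5/9 = 211/153 > 1 (supercritical), so q < 1. The extinction probability is the smaller root: q = (3/17)/(5/9) = 27/85.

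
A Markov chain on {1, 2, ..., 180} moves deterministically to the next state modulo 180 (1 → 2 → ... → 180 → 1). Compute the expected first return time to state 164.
E[T_164 | X_0 = 164] = 180

The chain cycles deterministically, so starting at state 164 it returns in exactly 180 steps. Equivalently, the stationary distribution is uniform π_j = 1/180 for every state j, so by Kac's formula E[T_164] = 1/π_164 = 180.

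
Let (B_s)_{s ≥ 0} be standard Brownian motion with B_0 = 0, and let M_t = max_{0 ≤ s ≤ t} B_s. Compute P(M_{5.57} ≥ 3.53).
P(M_{5.57} ≥ 3.53) = 2·P(B_{5.57} ≥ 3.53) = 2(1 − Φ(3.53/√5.57)) ≈ 0.1347

By the reflection principle for Brownian motion, P(M_t ≥ a) = 2 · P(B_t ≥ a) for a ≥ 0. Since B_t ~ N(0, t), P(B_t ≥ 3.53) = 1 − Φ(3.53/√t) = 1 − Φ(3.53/√5.57) = 1 − Φ(1.4957). So
  P(M_{5.57} ≥ 3.53) = 2(1 − Φ(1.4957)) ≈ 0.1347.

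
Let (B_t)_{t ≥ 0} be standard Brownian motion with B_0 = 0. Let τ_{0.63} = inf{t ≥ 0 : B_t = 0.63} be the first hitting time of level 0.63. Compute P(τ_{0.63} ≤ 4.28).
P(τ_{0.63} ≤ 4.28) = 2(1 − Φ(0.63/√4.28)) = 2(1 − Φ(0.3045)) ≈ 0.7607

By the reflection principle for standard BM, P(τ_b ≤ t) = 2 · P(B_t ≥ b). Since B_t ~ N(0, t), P(B_t ≥ 0.63) = 1 − Φ(0.63/√t) = 1 − Φ(0.63/√4.28) = 1 − Φ(0.3045) ≈ 0.38037. Doubling: P(τ_{0.63} ≤ 4.28) ≈ 2 · 0.38037 = 0.76074 ≈ 0.7607.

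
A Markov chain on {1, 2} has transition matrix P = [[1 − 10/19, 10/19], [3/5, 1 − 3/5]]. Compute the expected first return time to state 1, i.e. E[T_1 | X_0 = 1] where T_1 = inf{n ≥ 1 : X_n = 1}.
E[T_1 | X_0 = 1] = 1/π_1 = 107/57

For an irreducible recurrent Markov chain with stationary distribution π, E[T_i | X_0 = i] = 1/π_i (Kac's formula). Here π_1 = (3/5)/(10/19 + 3/5) = (3/5)/(107/95) = 57/107, so E[T_1 | X_0 = 1] = 1/π_1 = (10/19 + 3/5)/(3/5) = (107/95)/(3/5) = 107/57.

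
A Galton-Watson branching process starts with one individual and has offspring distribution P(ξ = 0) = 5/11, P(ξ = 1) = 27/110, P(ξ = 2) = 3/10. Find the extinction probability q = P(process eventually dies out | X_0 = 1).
q = 1

Mean offspring μ = 0·5/11 + 1·27/110 + 2·3/10 = 93/110 ≤ 1. For μ ≤ 1 with offspring not concentrated at 1, the Galton-Watson process goes extinct almost surely, so q = 1.
(Algebraic check: The pgf is f(s) = 5/11 + 27/110·s + 3/10·s². The extinction probability q is the smallest fixed point of f in [0, 1]. Setting s = f(s):
  3/10·s² + (27/110 − 1)·s + 5/11 = 0
  3/10·s² − (5/11 + 3/10)·s + 5/11 = 0
which factors as (s − 1)·(3/10·s − 5/11) = 0, giving roots s = 1 and s = (5/11)/(3/10) = 50/33. Since 50/33 ≥ 1, the smallest root in [0, 1] is s = 1.)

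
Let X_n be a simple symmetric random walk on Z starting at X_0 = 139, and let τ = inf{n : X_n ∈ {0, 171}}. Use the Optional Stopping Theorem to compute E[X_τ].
E[X_τ] = 139

X_n is a martingale and τ is a bounded-mean stopping time (indeed τ is finite a.s. with bounded expectation since the walk is in a bounded region). By the OST, E[X_τ] = E[X_0] = 139. Equivalently: E[X_τ] = 171 · P(hit 171 first) + 0 · P(hit 0 first) = 171 · (139/171) = 139.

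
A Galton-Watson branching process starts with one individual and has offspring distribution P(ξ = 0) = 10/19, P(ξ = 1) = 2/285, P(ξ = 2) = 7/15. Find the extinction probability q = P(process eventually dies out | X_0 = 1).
q = 1

Mean offspring μ = 0·10/19 + 1·2/285 + 2·7/15 = 268/285 ≤ 1. For μ ≤ 1 with offspring not concentrated at 1, the Galton-Watson process goes extinct almost surely, so q = 1.
(Algebraic check: The pgf is f(s) = 10/19 + 2/285·s + 7/15·s². The extinction probability q is the smallest fixed point of f in [0, 1]. Setting s = f(s):
  7/15·s² + (2/285 − 1)·s + 10/19 = 0
  7/15·s² − (10/19 + 7/15)·s + 10/19 = 0
which factors as (s − 1)·(7/15·s − 10/19) = 0, giving roots s = 1 and s = (10/19)/(7/15) = 150/133. Since 150/133 ≥ 1, the smallest root in [0, 1] is s = 1.)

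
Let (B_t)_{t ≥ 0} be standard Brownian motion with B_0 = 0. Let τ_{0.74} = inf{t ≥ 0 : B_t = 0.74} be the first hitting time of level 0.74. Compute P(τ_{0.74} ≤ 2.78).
P(τ_{0.74} ≤ 2.78) = 2(1 − Φ(0.74/√2.78)) = 2(1 − Φ(0.4438)) ≈ 0.6572

By the reflection principle for standard BM, P(τ_b ≤ t) = 2 · P(B_t ≥ b). Since B_t ~ N(0, t), P(B_t ≥ 0.74) = 1 − Φ(0.74/√t) = 1 − Φ(0.74/√2.78) = 1 − Φ(0.4438) ≈ 0.32859. Doubling: P(τ_{0.74} ≤ 2.78) ≈ 2 · 0.32859 = 0.65718 ≈ 0.6572.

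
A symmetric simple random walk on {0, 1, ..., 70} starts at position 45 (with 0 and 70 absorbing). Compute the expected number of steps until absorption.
E[τ | X_0 = 45] = 1125

Let v_k = E[τ | X_0 = k]. Boundary: v_0 = v_70 = 0. Recurrence: v_k = 1 + (v_{k-1} + v_{k+1})/2 for 1 ≤ k ≤ 69. The particular solution to v_k − (v_{k-1} + v_{k+1})/2 = 1 is v_k = −k^2. Adding homogeneous solution A + B k and matching boundaries gives v_k = k (70 − k). Substituting k = 45: v_45 = 45 · 25 = 1125.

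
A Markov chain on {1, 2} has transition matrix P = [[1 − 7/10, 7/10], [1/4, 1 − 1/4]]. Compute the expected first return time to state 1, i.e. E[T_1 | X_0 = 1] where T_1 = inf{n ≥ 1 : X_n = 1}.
E[T_1 | X_0 = 1] = 1/π_1 = 19/5

For an irreducible recurrent Markov chain with stationary distribution π, E[T_i | X_0 = i] = 1/π_i (Kac's formula). Here π_1 = (1/4)/(7/10 + 1/4) = (1/4)/(19/20) = 5/19, so E[T_1 | X_0 = 1] = 1/π_1 = (7/10 + 1/4)/(1/4) = (19/20)/(1/4) = 19/5.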